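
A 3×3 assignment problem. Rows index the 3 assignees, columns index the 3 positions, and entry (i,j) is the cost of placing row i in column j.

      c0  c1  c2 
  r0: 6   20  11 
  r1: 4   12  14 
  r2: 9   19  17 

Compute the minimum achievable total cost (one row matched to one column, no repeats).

optimal assignment: row0→col2 (cost 11), row1→col1 (cost 12), row2→col0 (cost 9)
total = 11 + 12 + 9 = 32

Minimum assignment cost: 32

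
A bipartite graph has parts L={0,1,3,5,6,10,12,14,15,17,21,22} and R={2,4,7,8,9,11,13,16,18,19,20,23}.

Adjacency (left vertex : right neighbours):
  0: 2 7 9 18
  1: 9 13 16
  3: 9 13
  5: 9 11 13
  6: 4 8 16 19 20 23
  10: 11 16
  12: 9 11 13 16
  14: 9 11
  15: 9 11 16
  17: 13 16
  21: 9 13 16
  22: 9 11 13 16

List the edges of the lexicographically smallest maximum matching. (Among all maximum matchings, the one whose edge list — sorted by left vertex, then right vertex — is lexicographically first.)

|M| = 6 (so the lex-smallest maximum matching has 6 edges)
process left vertices in ascending order; for each, take the smallest-labelled available neighbour that still permits 6 edges overall, or leave it unmatched if none does
lex-smallest matching: {0-2, 1-9, 3-13, 5-11, 6-4, 10-16}

Lex-smallest maximum matching: {(0,2), (1,9), (3,13), (5,11), (6,4), (10,16)}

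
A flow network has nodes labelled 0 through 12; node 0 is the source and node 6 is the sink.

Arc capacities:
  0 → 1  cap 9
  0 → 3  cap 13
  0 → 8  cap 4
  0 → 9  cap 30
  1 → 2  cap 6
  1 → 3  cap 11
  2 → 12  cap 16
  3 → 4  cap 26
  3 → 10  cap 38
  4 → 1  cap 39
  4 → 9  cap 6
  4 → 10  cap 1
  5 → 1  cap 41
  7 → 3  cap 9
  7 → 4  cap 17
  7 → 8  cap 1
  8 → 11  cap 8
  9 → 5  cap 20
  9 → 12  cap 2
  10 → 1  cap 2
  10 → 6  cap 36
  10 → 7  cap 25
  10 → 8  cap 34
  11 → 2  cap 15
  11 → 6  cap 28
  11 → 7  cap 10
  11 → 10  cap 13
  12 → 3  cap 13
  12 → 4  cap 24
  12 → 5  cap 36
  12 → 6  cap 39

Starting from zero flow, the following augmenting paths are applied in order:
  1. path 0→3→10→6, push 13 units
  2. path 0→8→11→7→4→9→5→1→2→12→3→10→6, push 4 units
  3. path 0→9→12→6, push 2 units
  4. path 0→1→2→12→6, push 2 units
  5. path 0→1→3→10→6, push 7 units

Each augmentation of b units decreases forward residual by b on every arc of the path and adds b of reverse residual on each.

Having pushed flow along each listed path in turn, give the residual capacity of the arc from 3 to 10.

Residual capacity of (3,10): 14

after path 1 (0→3→10→6, push 13): res(3,10)=25
after path 2 (0→8→11→7→4→9→5→1→2→12→3→10→6, push 4): res(3,10)=21
after path 3 (0→9→12→6, push 2): res(3,10)=21
after path 4 (0→1→2→12→6, push 2): res(3,10)=21
after path 5 (0→1→3→10→6, push 7): res(3,10)=14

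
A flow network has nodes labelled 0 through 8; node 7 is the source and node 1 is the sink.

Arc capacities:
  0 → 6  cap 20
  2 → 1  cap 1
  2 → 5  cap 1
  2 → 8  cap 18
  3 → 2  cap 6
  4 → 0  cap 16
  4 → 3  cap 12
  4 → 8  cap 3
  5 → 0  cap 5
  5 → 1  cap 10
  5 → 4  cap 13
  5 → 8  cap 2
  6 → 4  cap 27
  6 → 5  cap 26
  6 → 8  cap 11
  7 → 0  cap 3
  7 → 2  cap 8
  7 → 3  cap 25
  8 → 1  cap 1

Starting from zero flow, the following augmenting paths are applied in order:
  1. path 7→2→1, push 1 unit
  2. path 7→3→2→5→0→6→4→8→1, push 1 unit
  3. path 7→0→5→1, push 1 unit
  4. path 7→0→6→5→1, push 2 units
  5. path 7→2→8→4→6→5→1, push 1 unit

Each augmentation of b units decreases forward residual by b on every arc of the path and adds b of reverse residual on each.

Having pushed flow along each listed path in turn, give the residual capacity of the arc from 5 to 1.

Residual capacity of (5,1): 6

after path 1 (7→2→1, push 1): res(5,1)=10
after path 2 (7→3→2→5→0→6→4→8→1, push 1): res(5,1)=10
after path 3 (7→0→5→1, push 1): res(5,1)=9
after path 4 (7→0→6→5→1, push 2): res(5,1)=7
after path 5 (7→2→8→4→6→5→1, push 1): res(5,1)=6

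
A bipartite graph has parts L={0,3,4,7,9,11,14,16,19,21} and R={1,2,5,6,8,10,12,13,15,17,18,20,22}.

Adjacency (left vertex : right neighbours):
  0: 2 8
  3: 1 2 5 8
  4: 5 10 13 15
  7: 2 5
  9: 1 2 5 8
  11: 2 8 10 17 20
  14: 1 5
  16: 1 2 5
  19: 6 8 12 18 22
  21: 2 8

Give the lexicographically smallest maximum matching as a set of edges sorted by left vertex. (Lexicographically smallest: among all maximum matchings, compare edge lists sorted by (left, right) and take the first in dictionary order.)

|M| = 7 (so the lex-smallest maximum matching has 7 edges)
process left vertices in ascending order; for each, take the smallest-labelled available neighbour that still permits 7 edges overall, or leave it unmatched if none does
lex-smallest matching: {0-2, 3-1, 4-10, 7-5, 9-8, 11-17, 19-6}

Lex-smallest maximum matching: {(0,2), (3,1), (4,10), (7,5), (9,8), (11,17), (19,6)}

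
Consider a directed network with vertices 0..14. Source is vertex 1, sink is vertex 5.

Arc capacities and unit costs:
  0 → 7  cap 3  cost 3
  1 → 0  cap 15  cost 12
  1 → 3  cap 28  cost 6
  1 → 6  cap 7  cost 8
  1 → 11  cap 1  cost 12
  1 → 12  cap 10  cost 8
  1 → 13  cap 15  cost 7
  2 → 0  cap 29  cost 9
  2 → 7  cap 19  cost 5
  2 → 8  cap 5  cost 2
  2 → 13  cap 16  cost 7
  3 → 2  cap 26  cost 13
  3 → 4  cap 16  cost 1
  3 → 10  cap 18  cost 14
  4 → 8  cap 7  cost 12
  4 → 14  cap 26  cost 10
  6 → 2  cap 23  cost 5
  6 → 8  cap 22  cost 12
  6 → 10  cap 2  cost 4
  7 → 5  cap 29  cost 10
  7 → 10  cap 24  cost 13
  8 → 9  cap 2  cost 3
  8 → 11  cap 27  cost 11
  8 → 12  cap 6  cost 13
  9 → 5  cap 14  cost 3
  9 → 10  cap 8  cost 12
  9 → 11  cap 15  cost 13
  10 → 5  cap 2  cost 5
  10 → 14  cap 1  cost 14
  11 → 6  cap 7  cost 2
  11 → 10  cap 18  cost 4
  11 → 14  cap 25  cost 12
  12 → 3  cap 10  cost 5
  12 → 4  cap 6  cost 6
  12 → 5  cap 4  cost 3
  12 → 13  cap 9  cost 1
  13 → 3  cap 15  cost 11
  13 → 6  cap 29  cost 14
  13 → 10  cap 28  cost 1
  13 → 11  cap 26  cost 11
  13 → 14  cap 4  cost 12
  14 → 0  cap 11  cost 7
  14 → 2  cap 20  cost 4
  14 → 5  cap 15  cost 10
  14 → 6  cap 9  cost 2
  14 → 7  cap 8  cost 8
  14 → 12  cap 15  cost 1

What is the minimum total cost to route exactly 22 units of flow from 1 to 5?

shortest-cost path #1: 1→12→5 push 4 @ unit cost 11 (adds 44)
shortest-cost path #2: 1→13→10→5 push 2 @ unit cost 13 (adds 26)
shortest-cost path #3: 1→6→2→8→9→5 push 2 @ unit cost 21 (adds 42)
shortest-cost path #4: 1→0→7→5 push 3 @ unit cost 25 (adds 75)
shortest-cost path #5: 1→3→4→14→5 push 11 @ unit cost 27 (adds 297)
total cost = 484

Minimum cost for 22 units: 484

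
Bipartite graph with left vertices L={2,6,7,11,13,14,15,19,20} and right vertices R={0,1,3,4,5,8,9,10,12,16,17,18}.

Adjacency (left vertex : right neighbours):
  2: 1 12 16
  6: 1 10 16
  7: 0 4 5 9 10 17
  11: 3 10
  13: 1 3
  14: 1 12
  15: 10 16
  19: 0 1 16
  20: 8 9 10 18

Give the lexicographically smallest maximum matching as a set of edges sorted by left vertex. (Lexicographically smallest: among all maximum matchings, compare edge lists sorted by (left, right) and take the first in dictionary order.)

|M| = 8 (so the lex-smallest maximum matching has 8 edges)
process left vertices in ascending order; for each, take the smallest-labelled available neighbour that still permits 8 edges overall, or leave it unmatched if none does
lex-smallest matching: {2-1, 6-10, 7-4, 11-3, 14-12, 15-16, 19-0, 20-8}

Lex-smallest maximum matching: {(2,1), (6,10), (7,4), (11,3), (14,12), (15,16), (19,0), (20,8)}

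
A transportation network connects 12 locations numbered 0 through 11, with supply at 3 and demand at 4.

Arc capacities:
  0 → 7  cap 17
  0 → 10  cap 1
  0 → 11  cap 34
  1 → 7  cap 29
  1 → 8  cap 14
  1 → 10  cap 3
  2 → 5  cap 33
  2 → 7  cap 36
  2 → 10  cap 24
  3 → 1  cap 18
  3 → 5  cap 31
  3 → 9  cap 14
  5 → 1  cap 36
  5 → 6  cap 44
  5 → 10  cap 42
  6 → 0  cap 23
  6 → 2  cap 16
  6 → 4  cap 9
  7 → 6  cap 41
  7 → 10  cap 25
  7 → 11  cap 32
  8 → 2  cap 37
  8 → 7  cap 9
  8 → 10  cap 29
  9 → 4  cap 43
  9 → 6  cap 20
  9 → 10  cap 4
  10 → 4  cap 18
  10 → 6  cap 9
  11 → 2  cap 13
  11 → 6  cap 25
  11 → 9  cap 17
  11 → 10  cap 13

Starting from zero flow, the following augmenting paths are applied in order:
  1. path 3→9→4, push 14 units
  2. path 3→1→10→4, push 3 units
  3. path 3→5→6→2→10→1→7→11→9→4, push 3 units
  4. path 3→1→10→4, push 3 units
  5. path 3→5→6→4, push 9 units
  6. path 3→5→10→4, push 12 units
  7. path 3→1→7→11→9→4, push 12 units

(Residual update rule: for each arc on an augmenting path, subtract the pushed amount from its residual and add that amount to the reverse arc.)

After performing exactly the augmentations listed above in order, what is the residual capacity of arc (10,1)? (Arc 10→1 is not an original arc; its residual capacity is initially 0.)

after path 1 (3→9→4, push 14): res(10,1)=0
after path 2 (3→1→10→4, push 3): res(10,1)=3
after path 3 (3→5→6→2→10→1→7→11→9→4, push 3): res(10,1)=0
after path 4 (3→1→10→4, push 3): res(10,1)=3
after path 5 (3→5→6→4, push 9): res(10,1)=3
after path 6 (3→5→10→4, push 12): res(10,1)=3
after path 7 (3→1→7→11→9→4, push 12): res(10,1)=3

Residual capacity of (10,1): 3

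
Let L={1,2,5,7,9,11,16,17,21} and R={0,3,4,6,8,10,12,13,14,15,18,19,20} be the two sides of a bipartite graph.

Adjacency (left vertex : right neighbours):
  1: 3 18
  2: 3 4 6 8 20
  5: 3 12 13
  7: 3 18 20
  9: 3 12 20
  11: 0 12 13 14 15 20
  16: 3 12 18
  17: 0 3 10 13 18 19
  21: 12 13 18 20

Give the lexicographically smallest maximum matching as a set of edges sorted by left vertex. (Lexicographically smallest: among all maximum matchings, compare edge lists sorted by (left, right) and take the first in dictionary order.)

Lex-smallest maximum matching: {(1,3), (2,4), (5,12), (7,18), (9,20), (11,0), (17,10), (21,13)}

|M| = 8 (so the lex-smallest maximum matching has 8 edges)
process left vertices in ascending order; for each, take the smallest-labelled available neighbour that still permits 8 edges overall, or leave it unmatched if none does
lex-smallest matching: {1-3, 2-4, 5-12, 7-18, 9-20, 11-0, 17-10, 21-13}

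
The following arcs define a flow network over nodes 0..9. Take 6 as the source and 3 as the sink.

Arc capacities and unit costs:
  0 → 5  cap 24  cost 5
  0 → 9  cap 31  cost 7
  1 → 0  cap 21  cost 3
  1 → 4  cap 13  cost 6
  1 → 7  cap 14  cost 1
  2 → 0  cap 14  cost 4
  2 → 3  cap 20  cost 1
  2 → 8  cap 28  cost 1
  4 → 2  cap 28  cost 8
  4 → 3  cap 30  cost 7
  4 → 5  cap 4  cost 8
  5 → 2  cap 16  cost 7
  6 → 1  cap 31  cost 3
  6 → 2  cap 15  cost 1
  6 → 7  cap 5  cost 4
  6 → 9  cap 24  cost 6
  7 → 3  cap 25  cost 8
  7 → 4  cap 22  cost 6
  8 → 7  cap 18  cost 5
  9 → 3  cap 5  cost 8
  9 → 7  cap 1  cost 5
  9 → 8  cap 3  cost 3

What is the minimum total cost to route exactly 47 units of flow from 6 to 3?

Minimum cost for 47 units: 456

shortest-cost path #1: 6→2→3 push 15 @ unit cost 2 (adds 30)
shortest-cost path #2: 6→7→3 push 5 @ unit cost 12 (adds 60)
shortest-cost path #3: 6→1→7→3 push 14 @ unit cost 12 (adds 168)
shortest-cost path #4: 6→9→3 push 5 @ unit cost 14 (adds 70)
shortest-cost path #5: 6→1→4→3 push 8 @ unit cost 16 (adds 128)
total cost = 456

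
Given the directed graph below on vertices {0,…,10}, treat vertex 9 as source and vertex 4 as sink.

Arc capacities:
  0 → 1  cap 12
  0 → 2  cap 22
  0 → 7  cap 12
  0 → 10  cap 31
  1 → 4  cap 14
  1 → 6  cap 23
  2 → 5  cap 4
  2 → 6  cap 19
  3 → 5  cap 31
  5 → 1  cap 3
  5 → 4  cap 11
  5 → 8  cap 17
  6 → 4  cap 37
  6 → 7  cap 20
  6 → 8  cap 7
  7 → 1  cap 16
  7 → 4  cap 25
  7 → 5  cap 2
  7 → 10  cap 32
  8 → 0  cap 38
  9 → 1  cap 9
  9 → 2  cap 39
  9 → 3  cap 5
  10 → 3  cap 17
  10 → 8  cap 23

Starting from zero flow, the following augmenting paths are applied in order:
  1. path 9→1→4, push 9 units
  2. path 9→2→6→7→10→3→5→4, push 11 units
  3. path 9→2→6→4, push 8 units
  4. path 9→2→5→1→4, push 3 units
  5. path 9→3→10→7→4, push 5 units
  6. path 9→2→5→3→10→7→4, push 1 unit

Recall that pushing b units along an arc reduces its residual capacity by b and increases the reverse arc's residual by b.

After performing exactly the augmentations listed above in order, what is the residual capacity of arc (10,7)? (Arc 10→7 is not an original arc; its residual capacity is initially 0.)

after path 1 (9→1→4, push 9): res(10,7)=0
after path 2 (9→2→6→7→10→3→5→4, push 11): res(10,7)=11
after path 3 (9→2→6→4, push 8): res(10,7)=11
after path 4 (9→2→5→1→4, push 3): res(10,7)=11
after path 5 (9→3→10→7→4, push 5): res(10,7)=6
after path 6 (9→2→5→3→10→7→4, push 1): res(10,7)=5

Residual capacity of (10,7): 5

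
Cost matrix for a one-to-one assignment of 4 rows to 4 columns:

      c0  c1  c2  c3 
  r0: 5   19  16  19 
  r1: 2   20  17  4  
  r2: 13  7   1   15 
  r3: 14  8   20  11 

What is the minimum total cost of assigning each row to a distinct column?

Minimum assignment cost: 18

optimal assignment: row0→col0 (cost 5), row1→col3 (cost 4), row2→col2 (cost 1), row3→col1 (cost 8)
total = 5 + 4 + 1 + 8 = 18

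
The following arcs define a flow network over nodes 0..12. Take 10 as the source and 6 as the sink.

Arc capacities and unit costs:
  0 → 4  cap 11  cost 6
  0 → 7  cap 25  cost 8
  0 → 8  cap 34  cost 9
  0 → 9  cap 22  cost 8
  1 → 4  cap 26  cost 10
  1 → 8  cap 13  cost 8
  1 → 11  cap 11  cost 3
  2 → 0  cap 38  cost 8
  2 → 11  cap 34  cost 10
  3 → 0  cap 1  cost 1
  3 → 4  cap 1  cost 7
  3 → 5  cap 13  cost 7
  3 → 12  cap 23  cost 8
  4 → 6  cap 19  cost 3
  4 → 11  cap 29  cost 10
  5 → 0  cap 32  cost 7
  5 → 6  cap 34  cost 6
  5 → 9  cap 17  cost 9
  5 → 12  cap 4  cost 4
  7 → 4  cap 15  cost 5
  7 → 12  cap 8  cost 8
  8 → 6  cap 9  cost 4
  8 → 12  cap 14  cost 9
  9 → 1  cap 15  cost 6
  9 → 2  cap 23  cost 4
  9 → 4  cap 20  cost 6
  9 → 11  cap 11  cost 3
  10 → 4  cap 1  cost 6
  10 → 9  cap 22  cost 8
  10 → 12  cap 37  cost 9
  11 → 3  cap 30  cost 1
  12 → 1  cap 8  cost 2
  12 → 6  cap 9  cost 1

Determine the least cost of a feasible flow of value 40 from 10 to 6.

Minimum cost for 40 units: 689

shortest-cost path #1: 10→4→6 push 1 @ unit cost 9 (adds 9)
shortest-cost path #2: 10→12→6 push 9 @ unit cost 10 (adds 90)
shortest-cost path #3: 10→9→4→6 push 18 @ unit cost 17 (adds 306)
shortest-cost path #4: 10→12→1→8→6 push 8 @ unit cost 23 (adds 184)
shortest-cost path #5: 10→9→11→3→5→6 push 4 @ unit cost 25 (adds 100)
total cost = 689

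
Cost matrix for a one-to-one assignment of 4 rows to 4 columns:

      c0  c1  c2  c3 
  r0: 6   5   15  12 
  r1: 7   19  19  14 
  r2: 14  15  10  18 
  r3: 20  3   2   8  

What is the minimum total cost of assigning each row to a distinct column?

optimal assignment: row0→col1 (cost 5), row1→col0 (cost 7), row2→col2 (cost 10), row3→col3 (cost 8)
total = 5 + 7 + 10 + 8 = 30

Minimum assignment cost: 30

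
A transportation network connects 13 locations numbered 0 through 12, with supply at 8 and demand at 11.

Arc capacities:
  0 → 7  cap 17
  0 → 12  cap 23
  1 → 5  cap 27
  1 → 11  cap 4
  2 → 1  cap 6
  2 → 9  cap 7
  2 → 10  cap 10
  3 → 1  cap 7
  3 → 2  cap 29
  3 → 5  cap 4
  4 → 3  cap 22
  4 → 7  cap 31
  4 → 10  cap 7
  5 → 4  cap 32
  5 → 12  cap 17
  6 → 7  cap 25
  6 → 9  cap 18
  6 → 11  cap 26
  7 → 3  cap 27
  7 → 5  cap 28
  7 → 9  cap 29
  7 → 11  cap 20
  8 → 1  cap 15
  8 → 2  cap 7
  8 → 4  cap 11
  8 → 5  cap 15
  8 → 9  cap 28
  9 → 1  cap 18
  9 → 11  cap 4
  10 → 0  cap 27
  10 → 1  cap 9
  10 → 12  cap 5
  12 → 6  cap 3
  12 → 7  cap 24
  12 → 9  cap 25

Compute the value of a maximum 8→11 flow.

augment #1: 8→1→11 bottleneck 4, total now 4
augment #2: 8→9→11 bottleneck 4, total now 8
augment #3: 8→4→7→11 bottleneck 11, total now 19
augment #4: 8→5→4→7→11 bottleneck 9, total now 28
augment #5: 8→5→12→6→11 bottleneck 3, total now 31

Maximum flow value: 31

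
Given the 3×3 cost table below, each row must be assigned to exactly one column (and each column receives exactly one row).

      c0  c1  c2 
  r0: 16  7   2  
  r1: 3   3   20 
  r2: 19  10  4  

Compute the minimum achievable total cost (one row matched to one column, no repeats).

optimal assignment: row0→col1 (cost 7), row1→col0 (cost 3), row2→col2 (cost 4)
total = 7 + 3 + 4 = 14

Minimum assignment cost: 14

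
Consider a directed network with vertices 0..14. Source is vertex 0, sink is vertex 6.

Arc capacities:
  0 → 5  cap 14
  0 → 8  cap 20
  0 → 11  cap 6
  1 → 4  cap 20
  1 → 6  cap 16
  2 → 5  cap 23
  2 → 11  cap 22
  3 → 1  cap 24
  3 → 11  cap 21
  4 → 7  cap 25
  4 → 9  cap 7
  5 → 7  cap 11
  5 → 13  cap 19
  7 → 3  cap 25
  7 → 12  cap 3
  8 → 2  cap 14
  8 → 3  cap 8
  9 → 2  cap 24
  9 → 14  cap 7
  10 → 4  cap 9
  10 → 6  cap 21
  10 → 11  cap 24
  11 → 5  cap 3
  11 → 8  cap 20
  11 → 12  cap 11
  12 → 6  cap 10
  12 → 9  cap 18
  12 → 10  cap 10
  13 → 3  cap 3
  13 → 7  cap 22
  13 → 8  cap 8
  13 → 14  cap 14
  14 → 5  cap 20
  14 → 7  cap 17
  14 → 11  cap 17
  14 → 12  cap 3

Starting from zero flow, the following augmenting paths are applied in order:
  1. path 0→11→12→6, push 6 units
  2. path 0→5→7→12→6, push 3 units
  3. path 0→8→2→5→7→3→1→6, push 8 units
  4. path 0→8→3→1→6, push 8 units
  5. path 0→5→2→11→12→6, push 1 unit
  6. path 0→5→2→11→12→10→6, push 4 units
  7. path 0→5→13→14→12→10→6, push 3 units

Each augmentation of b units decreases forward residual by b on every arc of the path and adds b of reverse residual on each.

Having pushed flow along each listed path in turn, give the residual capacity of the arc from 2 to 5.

after path 1 (0→11→12→6, push 6): res(2,5)=23
after path 2 (0→5→7→12→6, push 3): res(2,5)=23
after path 3 (0→8→2→5→7→3→1→6, push 8): res(2,5)=15
after path 4 (0→8→3→1→6, push 8): res(2,5)=15
after path 5 (0→5→2→11→12→6, push 1): res(2,5)=16
after path 6 (0→5→2→11→12→10→6, push 4): res(2,5)=20
after path 7 (0→5→13→14→12→10→6, push 3): res(2,5)=20

Residual capacity of (2,5): 20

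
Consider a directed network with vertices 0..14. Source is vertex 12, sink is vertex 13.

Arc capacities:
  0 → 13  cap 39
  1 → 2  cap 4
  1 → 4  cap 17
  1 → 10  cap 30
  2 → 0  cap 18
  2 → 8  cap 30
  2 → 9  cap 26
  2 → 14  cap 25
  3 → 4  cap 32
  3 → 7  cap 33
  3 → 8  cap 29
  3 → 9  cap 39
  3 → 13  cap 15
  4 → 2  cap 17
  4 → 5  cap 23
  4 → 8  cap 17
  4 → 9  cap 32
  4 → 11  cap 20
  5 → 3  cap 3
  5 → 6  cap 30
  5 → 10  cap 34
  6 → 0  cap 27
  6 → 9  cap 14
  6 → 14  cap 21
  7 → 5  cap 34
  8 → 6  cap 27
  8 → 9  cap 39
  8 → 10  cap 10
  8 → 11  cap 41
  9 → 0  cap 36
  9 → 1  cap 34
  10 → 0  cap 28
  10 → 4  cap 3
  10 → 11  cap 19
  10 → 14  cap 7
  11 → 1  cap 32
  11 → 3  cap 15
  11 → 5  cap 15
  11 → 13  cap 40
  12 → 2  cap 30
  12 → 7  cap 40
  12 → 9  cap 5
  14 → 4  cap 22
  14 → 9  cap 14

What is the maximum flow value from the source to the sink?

augment #1: 12→2→0→13 bottleneck 18, total now 18
augment #2: 12→9→0→13 bottleneck 5, total now 23
augment #3: 12→2→8→11→13 bottleneck 12, total now 35
augment #4: 12→7→5→3→13 bottleneck 3, total now 38
augment #5: 12→7→5→6→0→13 bottleneck 16, total now 54
augment #6: 12→7→5→10→11→13 bottleneck 15, total now 69

Maximum flow value: 69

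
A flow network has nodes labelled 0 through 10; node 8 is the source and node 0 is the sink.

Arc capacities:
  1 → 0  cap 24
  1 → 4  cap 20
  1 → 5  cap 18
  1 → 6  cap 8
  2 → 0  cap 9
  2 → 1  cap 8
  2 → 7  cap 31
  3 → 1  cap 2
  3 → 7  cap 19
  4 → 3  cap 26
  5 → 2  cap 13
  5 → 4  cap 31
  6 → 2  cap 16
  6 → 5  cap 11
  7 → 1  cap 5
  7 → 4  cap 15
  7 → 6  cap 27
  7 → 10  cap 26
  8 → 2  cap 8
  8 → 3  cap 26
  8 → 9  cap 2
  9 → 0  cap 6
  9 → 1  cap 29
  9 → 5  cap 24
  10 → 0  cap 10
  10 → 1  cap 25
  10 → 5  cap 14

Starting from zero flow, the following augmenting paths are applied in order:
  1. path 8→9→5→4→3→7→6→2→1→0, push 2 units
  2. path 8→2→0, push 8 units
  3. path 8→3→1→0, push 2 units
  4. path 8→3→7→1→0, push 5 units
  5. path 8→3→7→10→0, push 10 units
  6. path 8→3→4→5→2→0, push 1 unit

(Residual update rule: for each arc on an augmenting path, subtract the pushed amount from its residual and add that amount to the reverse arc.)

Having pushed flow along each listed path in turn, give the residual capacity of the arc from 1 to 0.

after path 1 (8→9→5→4→3→7→6→2→1→0, push 2): res(1,0)=22
after path 2 (8→2→0, push 8): res(1,0)=22
after path 3 (8→3→1→0, push 2): res(1,0)=20
after path 4 (8→3→7→1→0, push 5): res(1,0)=15
after path 5 (8→3→7→10→0, push 10): res(1,0)=15
after path 6 (8→3→4→5→2→0, push 1): res(1,0)=15

Residual capacity of (1,0): 15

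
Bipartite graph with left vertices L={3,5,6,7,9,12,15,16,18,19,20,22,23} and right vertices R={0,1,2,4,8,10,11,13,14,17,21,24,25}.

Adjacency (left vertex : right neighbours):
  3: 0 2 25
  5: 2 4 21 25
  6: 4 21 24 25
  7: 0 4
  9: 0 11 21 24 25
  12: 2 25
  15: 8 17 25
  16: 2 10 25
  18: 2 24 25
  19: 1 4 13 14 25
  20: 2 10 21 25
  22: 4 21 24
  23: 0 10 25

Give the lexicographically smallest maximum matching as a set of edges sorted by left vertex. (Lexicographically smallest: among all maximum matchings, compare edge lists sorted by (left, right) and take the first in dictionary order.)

|M| = 10 (so the lex-smallest maximum matching has 10 edges)
process left vertices in ascending order; for each, take the smallest-labelled available neighbour that still permits 10 edges overall, or leave it unmatched if none does
lex-smallest matching: {3-0, 5-2, 6-4, 9-11, 12-25, 15-8, 16-10, 18-24, 19-1, 20-21}

Lex-smallest maximum matching: {(3,0), (5,2), (6,4), (9,11), (12,25), (15,8), (16,10), (18,24), (19,1), (20,21)}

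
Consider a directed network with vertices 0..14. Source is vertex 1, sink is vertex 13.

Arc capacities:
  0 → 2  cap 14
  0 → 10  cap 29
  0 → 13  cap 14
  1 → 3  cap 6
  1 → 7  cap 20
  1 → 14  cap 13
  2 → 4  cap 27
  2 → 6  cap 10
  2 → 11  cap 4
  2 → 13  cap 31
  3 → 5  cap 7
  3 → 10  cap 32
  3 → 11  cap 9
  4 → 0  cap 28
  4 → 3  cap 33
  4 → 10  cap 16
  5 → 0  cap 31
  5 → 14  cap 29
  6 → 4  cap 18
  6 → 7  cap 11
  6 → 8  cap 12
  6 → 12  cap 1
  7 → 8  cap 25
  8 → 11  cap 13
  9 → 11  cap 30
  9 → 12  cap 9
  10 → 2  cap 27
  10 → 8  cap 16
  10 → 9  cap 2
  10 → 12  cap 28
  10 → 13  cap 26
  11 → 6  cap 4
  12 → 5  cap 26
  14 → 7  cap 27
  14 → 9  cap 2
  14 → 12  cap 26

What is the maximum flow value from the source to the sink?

Maximum flow value: 23

augment #1: 1→3→10→13 bottleneck 6, total now 6
augment #2: 1→14→12→5→0→13 bottleneck 13, total now 19
augment #3: 1→7→8→11→6→4→0→13 bottleneck 1, total now 20
augment #4: 1→7→8→11→6→4→10→13 bottleneck 3, total now 23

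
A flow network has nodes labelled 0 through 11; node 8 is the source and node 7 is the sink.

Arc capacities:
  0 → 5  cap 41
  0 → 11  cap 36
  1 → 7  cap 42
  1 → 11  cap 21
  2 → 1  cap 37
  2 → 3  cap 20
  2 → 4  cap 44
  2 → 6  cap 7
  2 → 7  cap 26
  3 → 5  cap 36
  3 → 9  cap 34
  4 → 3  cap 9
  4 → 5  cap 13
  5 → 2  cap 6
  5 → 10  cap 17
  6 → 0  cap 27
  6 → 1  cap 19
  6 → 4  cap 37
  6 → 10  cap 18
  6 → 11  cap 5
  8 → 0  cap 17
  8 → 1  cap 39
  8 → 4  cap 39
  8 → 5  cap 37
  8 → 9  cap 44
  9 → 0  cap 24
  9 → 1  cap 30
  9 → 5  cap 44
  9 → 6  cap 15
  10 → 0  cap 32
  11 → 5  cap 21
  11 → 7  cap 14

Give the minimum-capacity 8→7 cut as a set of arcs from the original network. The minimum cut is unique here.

Min-cut arcs: {(1,7), (5,2), (11,7)} (total capacity 62)

augment #1: 8→1→7 push 39
augment #2: 8→0→11→7 push 14
augment #3: 8→5→2→7 push 6
augment #4: 8→9→1→7 push 3
max flow = 62; residual-reachable set from 8 gives S-side
cut edges (S→T): {(1,7), (5,2), (11,7)} total cap 62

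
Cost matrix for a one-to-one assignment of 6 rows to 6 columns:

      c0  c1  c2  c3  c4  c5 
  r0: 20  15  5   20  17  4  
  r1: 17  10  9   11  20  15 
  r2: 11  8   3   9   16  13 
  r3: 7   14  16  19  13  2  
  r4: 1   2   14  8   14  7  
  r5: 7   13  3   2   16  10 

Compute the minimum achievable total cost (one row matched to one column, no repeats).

optimal assignment: row0→col5 (cost 4), row1→col1 (cost 10), row2→col2 (cost 3), row3→col4 (cost 13), row4→col0 (cost 1), row5→col3 (cost 2)
total = 4 + 10 + 3 + 13 + 1 + 2 = 33

Minimum assignment cost: 33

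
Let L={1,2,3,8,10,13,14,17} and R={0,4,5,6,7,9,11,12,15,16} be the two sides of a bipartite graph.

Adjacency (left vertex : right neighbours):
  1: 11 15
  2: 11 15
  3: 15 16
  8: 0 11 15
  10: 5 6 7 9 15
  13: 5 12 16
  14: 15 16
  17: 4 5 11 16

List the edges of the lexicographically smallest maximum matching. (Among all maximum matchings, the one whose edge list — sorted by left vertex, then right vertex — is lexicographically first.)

|M| = 7 (so the lex-smallest maximum matching has 7 edges)
process left vertices in ascending order; for each, take the smallest-labelled available neighbour that still permits 7 edges overall, or leave it unmatched if none does
lex-smallest matching: {1-11, 2-15, 3-16, 8-0, 10-5, 13-12, 17-4}

Lex-smallest maximum matching: {(1,11), (2,15), (3,16), (8,0), (10,5), (13,12), (17,4)}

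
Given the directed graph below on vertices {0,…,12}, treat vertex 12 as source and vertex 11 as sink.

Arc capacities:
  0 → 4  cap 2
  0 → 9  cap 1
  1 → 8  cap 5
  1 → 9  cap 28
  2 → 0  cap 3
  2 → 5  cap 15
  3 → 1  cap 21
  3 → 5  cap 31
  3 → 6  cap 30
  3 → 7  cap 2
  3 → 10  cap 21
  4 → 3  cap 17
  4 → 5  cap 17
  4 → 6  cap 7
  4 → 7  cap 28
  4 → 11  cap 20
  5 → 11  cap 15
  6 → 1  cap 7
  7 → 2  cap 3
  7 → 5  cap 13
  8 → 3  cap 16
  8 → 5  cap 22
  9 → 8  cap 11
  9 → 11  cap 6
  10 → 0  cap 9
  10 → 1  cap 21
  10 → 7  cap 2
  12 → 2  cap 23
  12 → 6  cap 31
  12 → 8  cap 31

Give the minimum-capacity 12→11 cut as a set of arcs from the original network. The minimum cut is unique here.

Min-cut arcs: {(0,4), (5,11), (9,11)} (total capacity 23)

augment #1: 12→2→5→11 push 15
augment #2: 12→2→0→4→11 push 2
augment #3: 12→2→0→9→11 push 1
augment #4: 12→6→1→9→11 push 5
max flow = 23; residual-reachable set from 12 gives S-side
cut edges (S→T): {(0,4), (5,11), (9,11)} total cap 23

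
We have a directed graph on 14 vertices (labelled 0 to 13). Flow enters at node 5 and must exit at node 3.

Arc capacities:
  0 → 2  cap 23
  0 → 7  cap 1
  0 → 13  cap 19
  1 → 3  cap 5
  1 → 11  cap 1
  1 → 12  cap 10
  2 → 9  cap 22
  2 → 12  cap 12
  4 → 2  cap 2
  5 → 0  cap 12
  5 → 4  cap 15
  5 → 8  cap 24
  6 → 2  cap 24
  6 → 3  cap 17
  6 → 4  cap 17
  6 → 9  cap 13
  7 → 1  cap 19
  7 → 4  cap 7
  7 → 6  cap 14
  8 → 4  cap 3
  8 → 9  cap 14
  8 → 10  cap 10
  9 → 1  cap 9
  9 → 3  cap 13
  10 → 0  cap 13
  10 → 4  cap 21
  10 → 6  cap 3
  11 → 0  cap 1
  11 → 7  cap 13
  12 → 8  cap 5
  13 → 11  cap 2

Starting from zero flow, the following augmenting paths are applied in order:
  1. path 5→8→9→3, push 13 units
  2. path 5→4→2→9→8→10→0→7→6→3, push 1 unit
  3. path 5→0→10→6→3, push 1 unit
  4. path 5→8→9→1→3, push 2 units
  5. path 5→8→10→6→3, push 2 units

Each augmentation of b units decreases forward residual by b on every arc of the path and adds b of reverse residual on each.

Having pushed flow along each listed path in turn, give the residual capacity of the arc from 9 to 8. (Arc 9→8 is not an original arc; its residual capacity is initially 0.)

Residual capacity of (9,8): 14

after path 1 (5→8→9→3, push 13): res(9,8)=13
after path 2 (5→4→2→9→8→10→0→7→6→3, push 1): res(9,8)=12
after path 3 (5→0→10→6→3, push 1): res(9,8)=12
after path 4 (5→8→9→1→3, push 2): res(9,8)=14
after path 5 (5→8→10→6→3, push 2): res(9,8)=14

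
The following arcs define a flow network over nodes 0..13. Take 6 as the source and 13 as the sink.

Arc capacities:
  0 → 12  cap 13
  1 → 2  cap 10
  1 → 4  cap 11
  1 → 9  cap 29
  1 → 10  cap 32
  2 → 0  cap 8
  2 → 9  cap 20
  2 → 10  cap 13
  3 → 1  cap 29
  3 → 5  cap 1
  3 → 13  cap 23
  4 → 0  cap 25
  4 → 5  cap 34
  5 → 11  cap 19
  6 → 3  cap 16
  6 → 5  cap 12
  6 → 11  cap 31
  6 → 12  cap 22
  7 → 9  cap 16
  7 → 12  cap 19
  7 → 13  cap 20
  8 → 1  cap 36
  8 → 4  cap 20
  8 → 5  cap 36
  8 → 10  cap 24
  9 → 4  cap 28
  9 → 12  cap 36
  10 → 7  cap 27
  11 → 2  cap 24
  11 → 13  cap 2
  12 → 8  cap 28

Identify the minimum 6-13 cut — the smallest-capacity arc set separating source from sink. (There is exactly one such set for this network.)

augment #1: 6→3→13 push 16
augment #2: 6→11→13 push 2
augment #3: 6→11→2→10→7→13 push 13
augment #4: 6→12→8→10→7→13 push 7
max flow = 38; residual-reachable set from 6 gives S-side
cut edges (S→T): {(6,3), (7,13), (11,13)} total cap 38

Min-cut arcs: {(6,3), (7,13), (11,13)} (total capacity 38)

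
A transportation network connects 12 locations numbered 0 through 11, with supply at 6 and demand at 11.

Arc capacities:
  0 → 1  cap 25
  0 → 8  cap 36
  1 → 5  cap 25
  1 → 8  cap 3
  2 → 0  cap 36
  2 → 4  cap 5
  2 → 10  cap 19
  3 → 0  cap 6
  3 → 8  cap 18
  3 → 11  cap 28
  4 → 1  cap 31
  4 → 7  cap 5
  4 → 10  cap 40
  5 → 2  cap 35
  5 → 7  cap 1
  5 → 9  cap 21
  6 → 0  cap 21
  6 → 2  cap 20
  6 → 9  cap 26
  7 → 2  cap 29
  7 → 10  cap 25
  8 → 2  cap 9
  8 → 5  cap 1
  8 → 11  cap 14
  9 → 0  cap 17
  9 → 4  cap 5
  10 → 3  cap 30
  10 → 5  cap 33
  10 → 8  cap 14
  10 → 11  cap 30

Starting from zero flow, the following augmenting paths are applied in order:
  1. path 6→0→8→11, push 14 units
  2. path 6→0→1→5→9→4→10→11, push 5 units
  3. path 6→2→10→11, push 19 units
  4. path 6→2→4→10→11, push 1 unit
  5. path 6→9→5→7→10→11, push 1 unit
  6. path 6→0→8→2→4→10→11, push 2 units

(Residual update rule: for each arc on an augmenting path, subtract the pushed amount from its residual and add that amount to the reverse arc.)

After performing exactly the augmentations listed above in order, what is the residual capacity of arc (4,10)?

Residual capacity of (4,10): 32

after path 1 (6→0→8→11, push 14): res(4,10)=40
after path 2 (6→0→1→5→9→4→10→11, push 5): res(4,10)=35
after path 3 (6→2→10→11, push 19): res(4,10)=35
after path 4 (6→2→4→10→11, push 1): res(4,10)=34
after path 5 (6→9→5→7→10→11, push 1): res(4,10)=34
after path 6 (6→0→8→2→4→10→11, push 2): res(4,10)=32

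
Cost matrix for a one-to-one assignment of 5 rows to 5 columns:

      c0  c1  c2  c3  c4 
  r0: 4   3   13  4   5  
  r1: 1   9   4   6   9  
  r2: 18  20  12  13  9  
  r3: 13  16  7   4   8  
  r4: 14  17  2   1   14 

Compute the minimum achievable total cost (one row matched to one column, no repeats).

Minimum assignment cost: 19

optimal assignment: row0→col1 (cost 3), row1→col0 (cost 1), row2→col4 (cost 9), row3→col3 (cost 4), row4→col2 (cost 2)
total = 3 + 1 + 9 + 4 + 2 = 19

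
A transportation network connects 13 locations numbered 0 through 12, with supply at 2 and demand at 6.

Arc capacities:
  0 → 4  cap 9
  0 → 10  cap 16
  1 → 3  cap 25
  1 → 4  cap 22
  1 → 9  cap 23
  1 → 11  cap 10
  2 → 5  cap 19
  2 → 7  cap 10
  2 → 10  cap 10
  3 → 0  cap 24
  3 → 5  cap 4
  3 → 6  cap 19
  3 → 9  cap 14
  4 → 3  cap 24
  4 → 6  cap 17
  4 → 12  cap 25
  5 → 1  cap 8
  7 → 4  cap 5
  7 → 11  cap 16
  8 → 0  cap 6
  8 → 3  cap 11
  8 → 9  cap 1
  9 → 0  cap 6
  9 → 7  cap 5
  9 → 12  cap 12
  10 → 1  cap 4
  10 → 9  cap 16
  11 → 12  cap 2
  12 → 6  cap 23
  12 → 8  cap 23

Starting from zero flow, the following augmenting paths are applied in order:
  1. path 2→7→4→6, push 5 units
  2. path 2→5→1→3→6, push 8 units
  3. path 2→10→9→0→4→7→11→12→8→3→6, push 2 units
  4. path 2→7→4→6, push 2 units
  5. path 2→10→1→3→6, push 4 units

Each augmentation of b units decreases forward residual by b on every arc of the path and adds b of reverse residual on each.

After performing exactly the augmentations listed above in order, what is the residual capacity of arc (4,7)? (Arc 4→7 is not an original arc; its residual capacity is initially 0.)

after path 1 (2→7→4→6, push 5): res(4,7)=5
after path 2 (2→5→1→3→6, push 8): res(4,7)=5
after path 3 (2→10→9→0→4→7→11→12→8→3→6, push 2): res(4,7)=3
after path 4 (2→7→4→6, push 2): res(4,7)=5
after path 5 (2→10→1→3→6, push 4): res(4,7)=5

Residual capacity of (4,7): 5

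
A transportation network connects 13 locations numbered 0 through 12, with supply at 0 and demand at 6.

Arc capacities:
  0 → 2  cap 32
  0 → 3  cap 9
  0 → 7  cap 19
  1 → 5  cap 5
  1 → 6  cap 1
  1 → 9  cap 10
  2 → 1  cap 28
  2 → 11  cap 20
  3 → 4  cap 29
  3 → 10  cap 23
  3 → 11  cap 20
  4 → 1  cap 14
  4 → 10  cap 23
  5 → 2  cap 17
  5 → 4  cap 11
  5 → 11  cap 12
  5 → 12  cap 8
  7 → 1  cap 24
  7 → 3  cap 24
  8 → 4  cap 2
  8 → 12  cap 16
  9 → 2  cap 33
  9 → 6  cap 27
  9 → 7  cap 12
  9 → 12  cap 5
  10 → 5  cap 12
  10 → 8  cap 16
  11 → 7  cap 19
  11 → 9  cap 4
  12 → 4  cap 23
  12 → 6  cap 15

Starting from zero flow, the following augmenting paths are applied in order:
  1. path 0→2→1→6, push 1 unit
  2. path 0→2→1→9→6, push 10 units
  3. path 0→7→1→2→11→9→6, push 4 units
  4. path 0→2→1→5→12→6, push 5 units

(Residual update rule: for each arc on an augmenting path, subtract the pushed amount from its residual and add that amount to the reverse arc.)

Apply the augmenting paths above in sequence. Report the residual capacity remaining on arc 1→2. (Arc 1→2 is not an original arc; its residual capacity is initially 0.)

after path 1 (0→2→1→6, push 1): res(1,2)=1
after path 2 (0→2→1→9→6, push 10): res(1,2)=11
after path 3 (0→7→1→2→11→9→6, push 4): res(1,2)=7
after path 4 (0→2→1→5→12→6, push 5): res(1,2)=12

Residual capacity of (1,2): 12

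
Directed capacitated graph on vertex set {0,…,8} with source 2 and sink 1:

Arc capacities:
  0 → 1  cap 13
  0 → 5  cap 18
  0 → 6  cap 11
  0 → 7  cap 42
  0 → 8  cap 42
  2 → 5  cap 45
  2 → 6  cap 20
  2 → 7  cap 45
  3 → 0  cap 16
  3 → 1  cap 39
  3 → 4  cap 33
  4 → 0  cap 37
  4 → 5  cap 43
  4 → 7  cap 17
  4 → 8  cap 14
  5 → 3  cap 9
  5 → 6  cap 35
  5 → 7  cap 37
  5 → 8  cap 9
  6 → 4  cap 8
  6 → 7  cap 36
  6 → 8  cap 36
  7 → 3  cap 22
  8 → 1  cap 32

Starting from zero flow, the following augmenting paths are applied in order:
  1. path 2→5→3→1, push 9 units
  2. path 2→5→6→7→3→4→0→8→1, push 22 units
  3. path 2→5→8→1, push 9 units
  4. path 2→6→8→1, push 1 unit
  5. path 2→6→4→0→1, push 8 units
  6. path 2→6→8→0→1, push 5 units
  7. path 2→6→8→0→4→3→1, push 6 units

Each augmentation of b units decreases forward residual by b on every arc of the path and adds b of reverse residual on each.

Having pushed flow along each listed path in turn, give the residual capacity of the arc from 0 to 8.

after path 1 (2→5→3→1, push 9): res(0,8)=42
after path 2 (2→5→6→7→3→4→0→8→1, push 22): res(0,8)=20
after path 3 (2→5→8→1, push 9): res(0,8)=20
after path 4 (2→6→8→1, push 1): res(0,8)=20
after path 5 (2→6→4→0→1, push 8): res(0,8)=20
after path 6 (2→6→8→0→1, push 5): res(0,8)=25
after path 7 (2→6→8→0→4→3→1, push 6): res(0,8)=31

Residual capacity of (0,8): 31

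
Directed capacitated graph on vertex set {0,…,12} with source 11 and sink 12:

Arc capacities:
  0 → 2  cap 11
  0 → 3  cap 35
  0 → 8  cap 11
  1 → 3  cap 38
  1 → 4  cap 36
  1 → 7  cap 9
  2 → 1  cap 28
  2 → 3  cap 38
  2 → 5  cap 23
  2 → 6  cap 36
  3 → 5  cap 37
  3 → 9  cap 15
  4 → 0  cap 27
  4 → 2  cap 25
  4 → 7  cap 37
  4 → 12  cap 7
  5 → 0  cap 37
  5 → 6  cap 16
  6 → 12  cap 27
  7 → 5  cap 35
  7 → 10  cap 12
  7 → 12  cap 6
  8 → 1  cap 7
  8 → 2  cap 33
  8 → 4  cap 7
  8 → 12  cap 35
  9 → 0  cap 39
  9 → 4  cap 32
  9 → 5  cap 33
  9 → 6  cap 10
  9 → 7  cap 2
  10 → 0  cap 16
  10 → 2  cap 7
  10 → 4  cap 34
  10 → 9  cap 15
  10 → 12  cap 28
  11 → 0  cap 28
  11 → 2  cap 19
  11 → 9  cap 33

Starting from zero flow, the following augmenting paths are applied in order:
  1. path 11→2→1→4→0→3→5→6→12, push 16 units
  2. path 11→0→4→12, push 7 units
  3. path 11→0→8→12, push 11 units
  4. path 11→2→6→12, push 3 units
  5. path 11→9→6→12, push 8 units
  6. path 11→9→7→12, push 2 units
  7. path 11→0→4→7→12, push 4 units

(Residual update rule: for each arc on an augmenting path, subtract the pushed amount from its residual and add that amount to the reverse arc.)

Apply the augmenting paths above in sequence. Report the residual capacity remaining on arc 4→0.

after path 1 (11→2→1→4→0→3→5→6→12, push 16): res(4,0)=11
after path 2 (11→0→4→12, push 7): res(4,0)=18
after path 3 (11→0→8→12, push 11): res(4,0)=18
after path 4 (11→2→6→12, push 3): res(4,0)=18
after path 5 (11→9→6→12, push 8): res(4,0)=18
after path 6 (11→9→7→12, push 2): res(4,0)=18
after path 7 (11→0→4→7→12, push 4): res(4,0)=22

Residual capacity of (4,0): 22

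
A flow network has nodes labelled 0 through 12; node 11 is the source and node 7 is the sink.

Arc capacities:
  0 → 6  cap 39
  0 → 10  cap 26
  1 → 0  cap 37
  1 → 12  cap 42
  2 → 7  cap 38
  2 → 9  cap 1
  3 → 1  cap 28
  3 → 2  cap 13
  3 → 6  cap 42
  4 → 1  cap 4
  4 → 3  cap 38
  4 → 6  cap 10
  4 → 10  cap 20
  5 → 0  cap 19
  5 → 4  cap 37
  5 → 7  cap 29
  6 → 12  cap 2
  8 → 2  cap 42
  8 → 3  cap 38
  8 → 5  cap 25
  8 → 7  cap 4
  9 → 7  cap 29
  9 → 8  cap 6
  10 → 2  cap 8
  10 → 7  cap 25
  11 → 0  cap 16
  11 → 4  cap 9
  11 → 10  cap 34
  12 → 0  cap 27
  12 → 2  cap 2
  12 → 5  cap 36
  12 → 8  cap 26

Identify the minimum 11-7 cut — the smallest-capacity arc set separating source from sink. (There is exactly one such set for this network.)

Min-cut arcs: {(6,12), (10,2), (10,7), (11,4)} (total capacity 44)

augment #1: 11→10→7 push 25
augment #2: 11→10→2→7 push 8
augment #3: 11→4→3→2→7 push 9
augment #4: 11→0→6→12→2→7 push 2
max flow = 44; residual-reachable set from 11 gives S-side
cut edges (S→T): {(6,12), (10,2), (10,7), (11,4)} total cap 44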